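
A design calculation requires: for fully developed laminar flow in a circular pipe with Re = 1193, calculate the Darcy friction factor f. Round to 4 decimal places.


f = 64 / Re
f = 64 / 1193
f = 0.0536


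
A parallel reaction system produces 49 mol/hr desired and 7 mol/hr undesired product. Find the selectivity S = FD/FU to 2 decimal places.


S = desired product rate / undesired product rate
S = 49 / 7
S = 7.00


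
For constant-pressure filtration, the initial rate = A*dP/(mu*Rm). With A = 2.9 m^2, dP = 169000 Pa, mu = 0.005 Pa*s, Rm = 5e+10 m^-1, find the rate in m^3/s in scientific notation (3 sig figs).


rate = A * dP / (mu * Rm)
rate = 2.9 * 169000 / (0.005 * 5e+10)
rate = 490100.0 / 2.500e+08
rate = 1.96e-03 m^3/s


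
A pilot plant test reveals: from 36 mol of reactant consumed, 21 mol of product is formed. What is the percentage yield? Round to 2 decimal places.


Yield = (moles product / moles consumed) * 100%
Yield = (21 / 36) * 100
Yield = 0.5833 * 100
Yield = 58.33%


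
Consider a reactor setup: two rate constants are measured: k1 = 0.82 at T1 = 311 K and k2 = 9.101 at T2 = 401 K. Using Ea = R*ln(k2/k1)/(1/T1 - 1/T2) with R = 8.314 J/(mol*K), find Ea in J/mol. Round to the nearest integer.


Ea = R * ln(k2/k1) / (1/T1 - 1/T2)
ln(k2/k1) = ln(9.101/0.82) = 2.4068352
1/T1 - 1/T2 = 1/311 - 1/401 = 0.000721668498
Ea = 8.314 * 2.4068352 / 0.000721668498
Ea = 27728 J/mol


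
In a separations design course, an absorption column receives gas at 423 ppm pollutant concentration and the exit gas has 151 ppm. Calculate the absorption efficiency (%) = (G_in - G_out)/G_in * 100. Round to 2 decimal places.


Efficiency = (G_in - G_out) / G_in * 100%
Efficiency = (423 - 151) / 423 * 100
Efficiency = 272 / 423 * 100
Efficiency = 64.30%


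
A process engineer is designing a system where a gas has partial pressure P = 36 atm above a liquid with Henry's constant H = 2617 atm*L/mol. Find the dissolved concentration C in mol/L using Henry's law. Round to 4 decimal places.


C = P / H
C = 36 / 2617
C = 0.0138 mol/L


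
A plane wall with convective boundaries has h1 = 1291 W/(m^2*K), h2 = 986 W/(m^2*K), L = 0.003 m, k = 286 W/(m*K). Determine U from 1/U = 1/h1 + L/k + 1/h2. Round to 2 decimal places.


1/U = 1/h1 + L/k + 1/h2
1/U = 1/1291 + 0.003/286 + 1/986
1/U = 0.0007745933 + 1.04895e-05 + 0.0010141988
1/U = 0.0017992816
U = 555.78 W/(m^2*K)


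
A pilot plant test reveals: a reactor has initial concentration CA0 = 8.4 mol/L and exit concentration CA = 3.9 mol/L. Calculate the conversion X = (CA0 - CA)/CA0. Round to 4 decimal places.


X = (CA0 - CA) / CA0
X = (8.4 - 3.9) / 8.4
X = 4.5 / 8.4
X = 0.5357


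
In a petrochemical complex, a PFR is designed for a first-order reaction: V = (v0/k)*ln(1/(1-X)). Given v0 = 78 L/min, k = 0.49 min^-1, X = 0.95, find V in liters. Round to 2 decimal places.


V = (v0/k) * ln(1/(1-X))
V = (78/0.49) * ln(1/(1-0.95))
V = 159.183673 * ln(20.0)
V = 159.183673 * 2.995732
V = 476.87 L


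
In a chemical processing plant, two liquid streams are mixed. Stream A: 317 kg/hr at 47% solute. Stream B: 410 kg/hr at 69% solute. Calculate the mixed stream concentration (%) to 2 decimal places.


Mass balance on solute: F1*x1 + F2*x2 = F3*x3
F3 = F1 + F2 = 317 + 410 = 727 kg/hr
x3 = (F1*x1 + F2*x2)/F3
x3 = (317*0.47 + 410*0.69) / 727
x3 = 59.41%


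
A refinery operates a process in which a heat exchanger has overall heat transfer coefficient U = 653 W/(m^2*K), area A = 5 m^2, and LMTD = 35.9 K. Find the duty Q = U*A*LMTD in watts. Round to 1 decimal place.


Q = U * A * LMTD
Q = 653 * 5 * 35.9
Q = 117213.5 W


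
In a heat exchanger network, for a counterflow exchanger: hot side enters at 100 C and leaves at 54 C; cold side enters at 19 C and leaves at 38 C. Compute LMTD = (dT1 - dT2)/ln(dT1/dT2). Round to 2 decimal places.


dT1 = Th_in - Tc_out = 100 - 38 = 62
dT2 = Th_out - Tc_in = 54 - 19 = 35
LMTD = (dT1 - dT2) / ln(dT1/dT2)
LMTD = (62 - 35) / ln(62/35)
LMTD = 47.22 K


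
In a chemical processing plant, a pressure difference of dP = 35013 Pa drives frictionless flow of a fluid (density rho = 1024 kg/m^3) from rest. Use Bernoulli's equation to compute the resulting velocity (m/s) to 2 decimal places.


v = sqrt(2*dP/rho)
v = sqrt(2*35013/1024)
v = sqrt(68.384766)
v = 8.27 m/s


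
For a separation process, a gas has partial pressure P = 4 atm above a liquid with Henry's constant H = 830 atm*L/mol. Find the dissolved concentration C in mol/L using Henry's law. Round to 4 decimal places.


C = P / H
C = 4 / 830
C = 0.0048 mol/L


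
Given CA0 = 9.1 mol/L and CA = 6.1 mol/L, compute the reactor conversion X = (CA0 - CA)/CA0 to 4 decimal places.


X = (CA0 - CA) / CA0
X = (9.1 - 6.1) / 9.1
X = 3.0 / 9.1
X = 0.3297


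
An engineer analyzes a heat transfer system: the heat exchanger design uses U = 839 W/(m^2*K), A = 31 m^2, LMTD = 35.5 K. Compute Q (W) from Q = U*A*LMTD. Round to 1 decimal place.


Q = U * A * LMTD
Q = 839 * 31 * 35.5
Q = 923319.5 W


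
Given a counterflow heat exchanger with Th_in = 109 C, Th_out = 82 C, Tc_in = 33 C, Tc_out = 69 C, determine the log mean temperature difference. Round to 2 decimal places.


dT1 = Th_in - Tc_out = 109 - 69 = 40
dT2 = Th_out - Tc_in = 82 - 33 = 49
LMTD = (dT1 - dT2) / ln(dT1/dT2)
LMTD = (40 - 49) / ln(40/49)
LMTD = 44.35 K


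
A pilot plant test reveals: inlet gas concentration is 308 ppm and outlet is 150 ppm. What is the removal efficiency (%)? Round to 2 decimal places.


Efficiency = (G_in - G_out) / G_in * 100%
Efficiency = (308 - 150) / 308 * 100
Efficiency = 158 / 308 * 100
Efficiency = 51.30%


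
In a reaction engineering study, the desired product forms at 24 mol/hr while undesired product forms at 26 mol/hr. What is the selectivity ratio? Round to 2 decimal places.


S = desired product rate / undesired product rate
S = 24 / 26
S = 0.92


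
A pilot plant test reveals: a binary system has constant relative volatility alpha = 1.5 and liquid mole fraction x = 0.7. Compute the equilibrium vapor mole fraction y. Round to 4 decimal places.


y = alpha*x / (1 + (alpha-1)*x)
y = 1.5*0.7 / (1 + (1.5-1)*0.7)
y = 1.05 / (1 + 0.35)
y = 1.05 / 1.35
y = 0.7778


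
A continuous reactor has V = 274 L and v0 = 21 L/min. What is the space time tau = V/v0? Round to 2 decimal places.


tau = V / v0
tau = 274 / 21
tau = 13.05 min


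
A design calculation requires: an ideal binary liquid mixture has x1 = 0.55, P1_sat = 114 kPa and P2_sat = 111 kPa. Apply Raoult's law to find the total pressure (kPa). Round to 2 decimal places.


P = x1*P1_sat + x2*P2_sat
x2 = 1 - x1 = 1 - 0.55 = 0.45
P = 0.55*114 + 0.45*111
P = 62.7 + 49.95
P = 112.65 kPa


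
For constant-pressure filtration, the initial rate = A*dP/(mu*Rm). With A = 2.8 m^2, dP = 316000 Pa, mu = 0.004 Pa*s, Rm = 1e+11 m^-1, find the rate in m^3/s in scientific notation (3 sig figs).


rate = A * dP / (mu * Rm)
rate = 2.8 * 316000 / (0.004 * 1e+11)
rate = 884800.0 / 4.000e+08
rate = 2.21e-03 m^3/s


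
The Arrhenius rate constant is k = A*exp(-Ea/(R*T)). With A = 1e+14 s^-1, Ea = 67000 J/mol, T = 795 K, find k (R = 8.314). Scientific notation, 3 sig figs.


k = A * exp(-Ea/(R*T))
k = 1e+14 * exp(-67000 / (8.314 * 795))
k = 1e+14 * exp(-10.136725)
k = 3.96e+09


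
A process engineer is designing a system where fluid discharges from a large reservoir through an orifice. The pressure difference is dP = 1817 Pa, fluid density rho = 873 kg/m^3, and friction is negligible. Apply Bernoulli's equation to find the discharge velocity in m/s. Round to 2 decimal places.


v = sqrt(2*dP/rho)
v = sqrt(2*1817/873)
v = sqrt(4.162658)
v = 2.04 m/s


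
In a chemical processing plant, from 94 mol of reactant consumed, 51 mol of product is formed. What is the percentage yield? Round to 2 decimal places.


Yield = (moles product / moles consumed) * 100%
Yield = (51 / 94) * 100
Yield = 0.5426 * 100
Yield = 54.26%


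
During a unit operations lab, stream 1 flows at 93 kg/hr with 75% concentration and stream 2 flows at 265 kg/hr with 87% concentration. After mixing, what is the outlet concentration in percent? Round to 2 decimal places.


Mass balance on solute: F1*x1 + F2*x2 = F3*x3
F3 = F1 + F2 = 93 + 265 = 358 kg/hr
x3 = (F1*x1 + F2*x2)/F3
x3 = (93*0.75 + 265*0.87) / 358
x3 = 83.88%


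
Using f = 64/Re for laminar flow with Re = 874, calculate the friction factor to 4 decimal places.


f = 64 / Re
f = 64 / 874
f = 0.0732


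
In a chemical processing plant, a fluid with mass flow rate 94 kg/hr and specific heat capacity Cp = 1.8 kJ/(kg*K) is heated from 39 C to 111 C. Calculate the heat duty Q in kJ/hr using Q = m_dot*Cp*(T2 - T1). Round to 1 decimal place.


Q = m_dot * Cp * (T2 - T1)
Q = 94 * 1.8 * (111 - 39)
Q = 94 * 1.8 * 72
Q = 12182.4 kJ/hr


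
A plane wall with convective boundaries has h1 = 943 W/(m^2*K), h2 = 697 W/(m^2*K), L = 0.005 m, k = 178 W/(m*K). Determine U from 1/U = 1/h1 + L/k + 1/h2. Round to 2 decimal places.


1/U = 1/h1 + L/k + 1/h2
1/U = 1/943 + 0.005/178 + 1/697
1/U = 0.0010604454 + 2.80899e-05 + 0.0014347202
1/U = 0.0025232555
U = 396.31 W/(m^2*K)


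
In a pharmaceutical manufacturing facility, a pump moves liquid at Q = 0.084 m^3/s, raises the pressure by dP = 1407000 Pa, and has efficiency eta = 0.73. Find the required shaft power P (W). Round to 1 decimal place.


P = Q * dP / eta
P = 0.084 * 1407000 / 0.73
P = 118188.0 / 0.73
P = 161901.4 W


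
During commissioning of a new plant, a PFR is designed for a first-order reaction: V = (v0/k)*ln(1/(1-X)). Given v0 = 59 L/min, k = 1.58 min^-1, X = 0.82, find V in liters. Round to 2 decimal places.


V = (v0/k) * ln(1/(1-X))
V = (59/1.58) * ln(1/(1-0.82))
V = 37.341772 * ln(5.555556)
V = 37.341772 * 1.714799
V = 64.03 L


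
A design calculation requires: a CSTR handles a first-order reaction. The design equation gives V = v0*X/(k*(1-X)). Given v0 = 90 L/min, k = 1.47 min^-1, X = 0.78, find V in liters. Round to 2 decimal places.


V = v0 * X / (k * (1 - X))
V = 90 * 0.78 / (1.47 * (1 - 0.78))
V = 70.2 / (1.47 * 0.22)
V = 70.2 / 0.3234
V = 217.07 L


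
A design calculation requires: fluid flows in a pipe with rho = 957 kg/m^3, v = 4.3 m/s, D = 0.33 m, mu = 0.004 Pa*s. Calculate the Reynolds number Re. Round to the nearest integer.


Re = rho * v * D / mu
Re = 957 * 4.3 * 0.33 / 0.004
Re = 1357.983 / 0.004
Re = 339496


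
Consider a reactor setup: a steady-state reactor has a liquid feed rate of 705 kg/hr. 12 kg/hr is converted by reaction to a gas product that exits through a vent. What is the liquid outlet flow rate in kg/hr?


Steady-state mass balance on the main outlet: F_out = F_in - F_removed
F_out = 705 - 12
F_out = 693 kg/hr


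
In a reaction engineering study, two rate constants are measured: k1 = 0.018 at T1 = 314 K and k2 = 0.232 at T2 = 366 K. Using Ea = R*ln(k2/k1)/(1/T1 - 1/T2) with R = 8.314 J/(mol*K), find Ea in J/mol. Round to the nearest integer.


Ea = R * ln(k2/k1) / (1/T1 - 1/T2)
ln(k2/k1) = ln(0.232/0.018) = 2.5563656
1/T1 - 1/T2 = 1/314 - 1/366 = 0.000452472939
Ea = 8.314 * 2.5563656 / 0.000452472939
Ea = 46972 J/mol


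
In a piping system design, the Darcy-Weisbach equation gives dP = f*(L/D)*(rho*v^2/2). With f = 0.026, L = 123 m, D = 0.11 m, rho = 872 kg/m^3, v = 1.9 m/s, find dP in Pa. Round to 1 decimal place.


dP = f * (L/D) * (rho*v^2/2)
dP = 0.026 * (123/0.11) * (872*1.9^2/2)
L/D = 1118.18181818
rho*v^2/2 = 872*3.61/2 = 1573.96
dP = 0.026 * 1118.18181818 * 1573.96
dP = 45759.3 Pa


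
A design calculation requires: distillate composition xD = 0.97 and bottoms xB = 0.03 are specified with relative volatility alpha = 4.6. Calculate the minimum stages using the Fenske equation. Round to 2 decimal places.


N_min = ln((xD*(1-xB))/(xB*(1-xD))) / ln(alpha)
Numerator inside ln: 0.9409 / 0.0009 = 1045.444444
ln(1045.444444) = 6.952197
ln(alpha) = ln(4.6) = 1.526056
N_min = 6.952197 / 1.526056 = 4.56


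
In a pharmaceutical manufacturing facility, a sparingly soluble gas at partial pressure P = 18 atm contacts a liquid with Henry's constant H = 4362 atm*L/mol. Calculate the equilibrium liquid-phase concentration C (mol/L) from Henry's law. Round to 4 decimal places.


C = P / H
C = 18 / 4362
C = 0.0041 mol/L


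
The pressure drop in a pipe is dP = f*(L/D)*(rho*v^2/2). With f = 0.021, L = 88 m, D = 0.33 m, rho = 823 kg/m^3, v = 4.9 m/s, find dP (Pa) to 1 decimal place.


dP = f * (L/D) * (rho*v^2/2)
dP = 0.021 * (88/0.33) * (823*4.9^2/2)
L/D = 266.66666667
rho*v^2/2 = 823*24.01/2 = 9880.115
dP = 0.021 * 266.66666667 * 9880.115
dP = 55328.6 Pa


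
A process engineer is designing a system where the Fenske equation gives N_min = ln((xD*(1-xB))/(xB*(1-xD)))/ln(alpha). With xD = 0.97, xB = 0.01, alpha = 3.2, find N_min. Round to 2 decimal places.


N_min = ln((xD*(1-xB))/(xB*(1-xD))) / ln(alpha)
Numerator inside ln: 0.9603 / 0.0003 = 3201.0
ln(3201.0) = 8.071219
ln(alpha) = ln(3.2) = 1.163151
N_min = 8.071219 / 1.163151 = 6.94


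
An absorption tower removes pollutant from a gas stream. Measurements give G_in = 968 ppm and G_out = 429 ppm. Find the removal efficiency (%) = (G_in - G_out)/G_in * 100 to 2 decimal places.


Efficiency = (G_in - G_out) / G_in * 100%
Efficiency = (968 - 429) / 968 * 100
Efficiency = 539 / 968 * 100
Efficiency = 55.68%


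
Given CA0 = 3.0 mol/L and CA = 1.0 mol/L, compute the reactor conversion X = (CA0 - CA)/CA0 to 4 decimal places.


X = (CA0 - CA) / CA0
X = (3.0 - 1.0) / 3.0
X = 2.0 / 3.0
X = 0.6667


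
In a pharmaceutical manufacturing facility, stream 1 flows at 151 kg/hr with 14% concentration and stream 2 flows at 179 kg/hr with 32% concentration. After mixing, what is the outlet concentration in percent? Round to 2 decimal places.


Mass balance on solute: F1*x1 + F2*x2 = F3*x3
F3 = F1 + F2 = 151 + 179 = 330 kg/hr
x3 = (F1*x1 + F2*x2)/F3
x3 = (151*0.14 + 179*0.32) / 330
x3 = 23.76%


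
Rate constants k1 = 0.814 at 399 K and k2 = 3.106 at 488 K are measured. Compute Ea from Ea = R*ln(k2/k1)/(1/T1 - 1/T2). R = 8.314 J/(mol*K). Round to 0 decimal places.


Ea = R * ln(k2/k1) / (1/T1 - 1/T2)
ln(k2/k1) = ln(3.106/0.814) = 1.3391306
1/T1 - 1/T2 = 1/399 - 1/488 = 0.000457085336
Ea = 8.314 * 1.3391306 / 0.000457085336
Ea = 24358 J/mol


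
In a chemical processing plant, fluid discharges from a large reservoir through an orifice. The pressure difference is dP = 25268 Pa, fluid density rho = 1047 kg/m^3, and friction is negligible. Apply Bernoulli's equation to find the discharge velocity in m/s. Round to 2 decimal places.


v = sqrt(2*dP/rho)
v = sqrt(2*25268/1047)
v = sqrt(48.267431)
v = 6.95 m/s


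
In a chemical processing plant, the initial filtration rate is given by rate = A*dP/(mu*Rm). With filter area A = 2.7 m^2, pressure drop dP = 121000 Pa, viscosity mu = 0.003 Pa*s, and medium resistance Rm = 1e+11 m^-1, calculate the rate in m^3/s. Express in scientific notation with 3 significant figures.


rate = A * dP / (mu * Rm)
rate = 2.7 * 121000 / (0.003 * 1e+11)
rate = 326700.0 / 3.000e+08
rate = 1.09e-03 m^3/s


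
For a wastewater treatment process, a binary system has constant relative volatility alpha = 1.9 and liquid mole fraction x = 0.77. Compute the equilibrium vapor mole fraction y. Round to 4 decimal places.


y = alpha*x / (1 + (alpha-1)*x)
y = 1.9*0.77 / (1 + (1.9-1)*0.77)
y = 1.463 / (1 + 0.693)
y = 1.463 / 1.693
y = 0.8641


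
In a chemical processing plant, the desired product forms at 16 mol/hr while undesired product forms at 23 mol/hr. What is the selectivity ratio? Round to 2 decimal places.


S = desired product rate / undesired product rate
S = 16 / 23
S = 0.70


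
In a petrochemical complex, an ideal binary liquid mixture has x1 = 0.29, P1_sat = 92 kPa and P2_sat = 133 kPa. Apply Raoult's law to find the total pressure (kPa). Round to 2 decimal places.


P = x1*P1_sat + x2*P2_sat
x2 = 1 - x1 = 1 - 0.29 = 0.71
P = 0.29*92 + 0.71*133
P = 26.68 + 94.43
P = 121.11 kPa


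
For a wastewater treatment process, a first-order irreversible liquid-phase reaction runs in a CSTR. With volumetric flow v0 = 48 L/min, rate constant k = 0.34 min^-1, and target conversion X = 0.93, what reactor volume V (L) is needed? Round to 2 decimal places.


V = v0 * X / (k * (1 - X))
V = 48 * 0.93 / (0.34 * (1 - 0.93))
V = 44.64 / (0.34 * 0.07)
V = 44.64 / 0.0238
V = 1875.63 L


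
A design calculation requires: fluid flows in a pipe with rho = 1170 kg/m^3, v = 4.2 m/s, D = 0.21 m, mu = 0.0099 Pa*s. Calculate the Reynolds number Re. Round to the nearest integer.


Re = rho * v * D / mu
Re = 1170 * 4.2 * 0.21 / 0.0099
Re = 1031.94 / 0.0099
Re = 104236


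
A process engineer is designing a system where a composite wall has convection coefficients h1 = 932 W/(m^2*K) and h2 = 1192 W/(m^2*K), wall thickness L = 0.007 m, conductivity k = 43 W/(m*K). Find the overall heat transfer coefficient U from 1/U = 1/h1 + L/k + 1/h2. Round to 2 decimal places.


1/U = 1/h1 + L/k + 1/h2
1/U = 1/932 + 0.007/43 + 1/1192
1/U = 0.0010729614 + 0.0001627907 + 0.0008389262
1/U = 0.0020746783
U = 482.00 W/(m^2*K)


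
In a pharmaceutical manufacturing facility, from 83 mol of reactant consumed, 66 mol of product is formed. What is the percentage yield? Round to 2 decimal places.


Yield = (moles product / moles consumed) * 100%
Yield = (66 / 83) * 100
Yield = 0.7952 * 100
Yield = 79.52%


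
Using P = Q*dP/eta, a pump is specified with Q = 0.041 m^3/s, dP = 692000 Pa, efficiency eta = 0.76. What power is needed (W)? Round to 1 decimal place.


P = Q * dP / eta
P = 0.041 * 692000 / 0.76
P = 28372.0 / 0.76
P = 37331.6 W


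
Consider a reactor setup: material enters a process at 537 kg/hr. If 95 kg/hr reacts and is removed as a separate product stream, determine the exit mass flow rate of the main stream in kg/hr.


Steady-state mass balance on the main outlet: F_out = F_in - F_removed
F_out = 537 - 95
F_out = 442 kg/hr


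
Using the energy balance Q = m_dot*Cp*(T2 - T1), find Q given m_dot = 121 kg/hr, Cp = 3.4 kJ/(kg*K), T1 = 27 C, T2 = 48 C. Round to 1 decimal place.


Q = m_dot * Cp * (T2 - T1)
Q = 121 * 3.4 * (48 - 27)
Q = 121 * 3.4 * 21
Q = 8639.4 kJ/hr


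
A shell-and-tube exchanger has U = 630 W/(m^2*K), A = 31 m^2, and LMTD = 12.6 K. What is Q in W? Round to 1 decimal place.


Q = U * A * LMTD
Q = 630 * 31 * 12.6
Q = 246078.0 W


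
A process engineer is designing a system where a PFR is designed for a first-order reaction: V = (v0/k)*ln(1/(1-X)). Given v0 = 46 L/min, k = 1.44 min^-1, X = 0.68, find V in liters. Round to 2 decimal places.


V = (v0/k) * ln(1/(1-X))
V = (46/1.44) * ln(1/(1-0.68))
V = 31.944444 * ln(3.125)
V = 31.944444 * 1.139434
V = 36.40 L


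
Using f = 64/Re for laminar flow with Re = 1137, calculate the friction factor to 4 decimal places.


f = 64 / Re
f = 64 / 1137
f = 0.0563


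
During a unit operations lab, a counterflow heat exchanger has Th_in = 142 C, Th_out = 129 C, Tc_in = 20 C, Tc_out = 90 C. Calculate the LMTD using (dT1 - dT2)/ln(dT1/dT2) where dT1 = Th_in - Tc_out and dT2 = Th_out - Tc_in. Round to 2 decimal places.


dT1 = Th_in - Tc_out = 142 - 90 = 52
dT2 = Th_out - Tc_in = 129 - 20 = 109
LMTD = (dT1 - dT2) / ln(dT1/dT2)
LMTD = (52 - 109) / ln(52/109)
LMTD = 77.02 K


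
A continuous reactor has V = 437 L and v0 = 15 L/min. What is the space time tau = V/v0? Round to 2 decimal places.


tau = V / v0
tau = 437 / 15
tau = 29.13 min


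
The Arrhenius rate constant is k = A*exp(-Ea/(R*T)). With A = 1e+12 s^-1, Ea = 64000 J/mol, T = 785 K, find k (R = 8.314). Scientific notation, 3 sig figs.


k = A * exp(-Ea/(R*T))
k = 1e+12 * exp(-64000 / (8.314 * 785))
k = 1e+12 * exp(-9.80619)
k = 5.51e+07


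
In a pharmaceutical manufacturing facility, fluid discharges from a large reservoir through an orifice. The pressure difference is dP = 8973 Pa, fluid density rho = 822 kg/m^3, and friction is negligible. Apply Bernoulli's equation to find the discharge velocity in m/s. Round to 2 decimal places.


v = sqrt(2*dP/rho)
v = sqrt(2*8973/822)
v = sqrt(21.832117)
v = 4.67 m/s


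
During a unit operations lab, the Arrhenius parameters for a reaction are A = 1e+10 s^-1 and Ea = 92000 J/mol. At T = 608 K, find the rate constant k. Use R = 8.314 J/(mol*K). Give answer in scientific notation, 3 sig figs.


k = A * exp(-Ea/(R*T))
k = 1e+10 * exp(-92000 / (8.314 * 608))
k = 1e+10 * exp(-18.200119)
k = 1.25e+02


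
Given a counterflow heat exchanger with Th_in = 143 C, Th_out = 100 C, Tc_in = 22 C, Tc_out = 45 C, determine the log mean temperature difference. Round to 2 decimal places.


dT1 = Th_in - Tc_out = 143 - 45 = 98
dT2 = Th_out - Tc_in = 100 - 22 = 78
LMTD = (dT1 - dT2) / ln(dT1/dT2)
LMTD = (98 - 78) / ln(98/78)
LMTD = 87.62 K


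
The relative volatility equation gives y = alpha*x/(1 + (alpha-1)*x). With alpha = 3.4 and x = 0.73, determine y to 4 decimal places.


y = alpha*x / (1 + (alpha-1)*x)
y = 3.4*0.73 / (1 + (3.4-1)*0.73)
y = 2.482 / (1 + 1.752)
y = 2.482 / 2.752
y = 0.9019


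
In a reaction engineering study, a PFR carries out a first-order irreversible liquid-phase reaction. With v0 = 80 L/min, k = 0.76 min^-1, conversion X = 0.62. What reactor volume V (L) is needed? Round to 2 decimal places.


V = (v0/k) * ln(1/(1-X))
V = (80/0.76) * ln(1/(1-0.62))
V = 105.263158 * ln(2.631579)
V = 105.263158 * 0.967584
V = 101.85 L


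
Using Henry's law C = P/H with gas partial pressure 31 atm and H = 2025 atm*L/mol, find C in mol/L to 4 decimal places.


C = P / H
C = 31 / 2025
C = 0.0153 mol/L


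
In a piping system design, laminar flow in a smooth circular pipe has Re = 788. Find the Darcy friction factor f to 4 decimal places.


f = 64 / Re
f = 64 / 788
f = 0.0812


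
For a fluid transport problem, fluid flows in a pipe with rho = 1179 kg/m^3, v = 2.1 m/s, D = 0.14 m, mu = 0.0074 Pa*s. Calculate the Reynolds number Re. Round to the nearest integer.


Re = rho * v * D / mu
Re = 1179 * 2.1 * 0.14 / 0.0074
Re = 346.626 / 0.0074
Re = 46841


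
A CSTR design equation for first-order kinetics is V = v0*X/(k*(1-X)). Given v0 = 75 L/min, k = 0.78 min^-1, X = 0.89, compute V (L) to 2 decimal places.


V = v0 * X / (k * (1 - X))
V = 75 * 0.89 / (0.78 * (1 - 0.89))
V = 66.75 / (0.78 * 0.11)
V = 66.75 / 0.0858
V = 777.97 L


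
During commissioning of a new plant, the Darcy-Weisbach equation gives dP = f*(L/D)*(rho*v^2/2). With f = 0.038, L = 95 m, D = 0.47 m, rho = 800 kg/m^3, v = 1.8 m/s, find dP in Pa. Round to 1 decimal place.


dP = f * (L/D) * (rho*v^2/2)
dP = 0.038 * (95/0.47) * (800*1.8^2/2)
L/D = 202.12765957
rho*v^2/2 = 800*3.24/2 = 1296.0
dP = 0.038 * 202.12765957 * 1296.0
dP = 9954.4 Pa


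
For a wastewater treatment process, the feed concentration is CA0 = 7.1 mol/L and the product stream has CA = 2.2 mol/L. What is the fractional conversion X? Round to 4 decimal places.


X = (CA0 - CA) / CA0
X = (7.1 - 2.2) / 7.1
X = 4.9 / 7.1
X = 0.6901


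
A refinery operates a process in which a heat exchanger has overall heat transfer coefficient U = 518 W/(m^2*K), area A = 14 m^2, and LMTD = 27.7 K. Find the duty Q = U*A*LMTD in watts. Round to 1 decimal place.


Q = U * A * LMTD
Q = 518 * 14 * 27.7
Q = 200880.4 W


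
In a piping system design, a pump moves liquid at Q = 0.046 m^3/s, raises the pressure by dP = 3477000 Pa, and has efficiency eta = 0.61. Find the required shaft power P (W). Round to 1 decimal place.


P = Q * dP / eta
P = 0.046 * 3477000 / 0.61
P = 159942.0 / 0.61
P = 262200.0 W


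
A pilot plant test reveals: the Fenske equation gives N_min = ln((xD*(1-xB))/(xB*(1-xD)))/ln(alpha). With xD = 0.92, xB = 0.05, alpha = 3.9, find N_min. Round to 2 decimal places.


N_min = ln((xD*(1-xB))/(xB*(1-xD))) / ln(alpha)
Numerator inside ln: 0.874 / 0.004 = 218.5
ln(218.5) = 5.386786
ln(alpha) = ln(3.9) = 1.360977
N_min = 5.386786 / 1.360977 = 3.96


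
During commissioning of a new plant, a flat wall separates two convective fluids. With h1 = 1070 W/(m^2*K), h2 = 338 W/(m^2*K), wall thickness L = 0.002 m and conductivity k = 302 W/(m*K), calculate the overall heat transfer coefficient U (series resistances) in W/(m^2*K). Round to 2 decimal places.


1/U = 1/h1 + L/k + 1/h2
1/U = 1/1070 + 0.002/302 + 1/338
1/U = 0.0009345794 + 6.6225e-06 + 0.0029585799
1/U = 0.0038997818
U = 256.42 W/(m^2*K)


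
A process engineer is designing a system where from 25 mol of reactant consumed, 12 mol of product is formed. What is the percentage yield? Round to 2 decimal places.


Yield = (moles product / moles consumed) * 100%
Yield = (12 / 25) * 100
Yield = 0.48 * 100
Yield = 48.00%


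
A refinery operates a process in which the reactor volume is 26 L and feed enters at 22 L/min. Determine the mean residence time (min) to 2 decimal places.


tau = V / v0
tau = 26 / 22
tau = 1.18 min


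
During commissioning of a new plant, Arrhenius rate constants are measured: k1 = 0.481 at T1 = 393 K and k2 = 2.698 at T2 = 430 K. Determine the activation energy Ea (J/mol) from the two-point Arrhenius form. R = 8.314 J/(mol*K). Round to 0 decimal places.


Ea = R * ln(k2/k1) / (1/T1 - 1/T2)
ln(k2/k1) = ln(2.698/0.481) = 1.7243988
1/T1 - 1/T2 = 1/393 - 1/430 = 0.000218947867
Ea = 8.314 * 1.7243988 / 0.000218947867
Ea = 65480 J/mol


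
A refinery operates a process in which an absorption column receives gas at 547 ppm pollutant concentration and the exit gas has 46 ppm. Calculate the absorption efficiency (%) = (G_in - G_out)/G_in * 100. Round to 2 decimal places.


Efficiency = (G_in - G_out) / G_in * 100%
Efficiency = (547 - 46) / 547 * 100
Efficiency = 501 / 547 * 100
Efficiency = 91.59%


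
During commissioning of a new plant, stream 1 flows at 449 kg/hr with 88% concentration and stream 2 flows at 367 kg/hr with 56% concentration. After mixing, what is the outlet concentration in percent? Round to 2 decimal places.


Mass balance on solute: F1*x1 + F2*x2 = F3*x3
F3 = F1 + F2 = 449 + 367 = 816 kg/hr
x3 = (F1*x1 + F2*x2)/F3
x3 = (449*0.88 + 367*0.56) / 816
x3 = 73.61%


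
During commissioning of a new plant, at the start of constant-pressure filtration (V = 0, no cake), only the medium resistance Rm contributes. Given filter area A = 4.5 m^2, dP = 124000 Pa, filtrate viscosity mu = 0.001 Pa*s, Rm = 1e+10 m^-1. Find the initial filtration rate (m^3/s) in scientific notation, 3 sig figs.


rate = A * dP / (mu * Rm)
rate = 4.5 * 124000 / (0.001 * 1e+10)
rate = 558000.0 / 1.000e+07
rate = 5.58e-02 m^3/s


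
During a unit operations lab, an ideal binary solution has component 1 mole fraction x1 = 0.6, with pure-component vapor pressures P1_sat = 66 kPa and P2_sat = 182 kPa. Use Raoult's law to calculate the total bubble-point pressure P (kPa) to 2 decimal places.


P = x1*P1_sat + x2*P2_sat
x2 = 1 - x1 = 1 - 0.6 = 0.4
P = 0.6*66 + 0.4*182
P = 39.6 + 72.8
P = 112.40 kPa


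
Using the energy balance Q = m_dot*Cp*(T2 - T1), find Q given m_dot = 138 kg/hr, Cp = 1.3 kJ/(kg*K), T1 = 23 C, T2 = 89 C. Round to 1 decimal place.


Q = m_dot * Cp * (T2 - T1)
Q = 138 * 1.3 * (89 - 23)
Q = 138 * 1.3 * 66
Q = 11840.4 kJ/hr


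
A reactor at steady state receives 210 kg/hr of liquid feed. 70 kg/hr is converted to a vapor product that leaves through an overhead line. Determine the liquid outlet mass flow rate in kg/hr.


Steady-state mass balance on the main outlet: F_out = F_in - F_removed
F_out = 210 - 70
F_out = 140 kg/hr


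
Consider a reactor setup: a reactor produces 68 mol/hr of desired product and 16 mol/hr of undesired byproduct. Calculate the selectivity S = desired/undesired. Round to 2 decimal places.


S = desired product rate / undesired product rate
S = 68 / 16
S = 4.25


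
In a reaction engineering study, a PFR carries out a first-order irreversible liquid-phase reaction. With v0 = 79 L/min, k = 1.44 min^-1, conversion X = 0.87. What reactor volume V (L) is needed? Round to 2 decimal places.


V = (v0/k) * ln(1/(1-X))
V = (79/1.44) * ln(1/(1-0.87))
V = 54.861111 * ln(7.692308)
V = 54.861111 * 2.040221
V = 111.93 L


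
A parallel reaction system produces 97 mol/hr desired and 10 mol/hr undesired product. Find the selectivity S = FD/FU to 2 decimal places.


S = desired product rate / undesired product rate
S = 97 / 10
S = 9.70


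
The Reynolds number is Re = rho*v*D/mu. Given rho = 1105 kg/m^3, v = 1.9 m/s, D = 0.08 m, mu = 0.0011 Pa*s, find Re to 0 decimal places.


Re = rho * v * D / mu
Re = 1105 * 1.9 * 0.08 / 0.0011
Re = 167.96 / 0.0011
Re = 152691


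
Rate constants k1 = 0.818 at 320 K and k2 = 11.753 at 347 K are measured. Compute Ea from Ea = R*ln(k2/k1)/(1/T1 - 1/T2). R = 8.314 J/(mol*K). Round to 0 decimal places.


Ea = R * ln(k2/k1) / (1/T1 - 1/T2)
ln(k2/k1) = ln(11.753/0.818) = 2.6650015
1/T1 - 1/T2 = 1/320 - 1/347 = 0.00024315562
Ea = 8.314 * 2.6650015 / 0.00024315562
Ea = 91122 J/mol


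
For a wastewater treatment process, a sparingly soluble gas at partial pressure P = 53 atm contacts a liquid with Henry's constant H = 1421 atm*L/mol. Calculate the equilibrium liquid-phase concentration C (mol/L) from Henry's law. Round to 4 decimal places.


C = P / H
C = 53 / 1421
C = 0.0373 mol/L


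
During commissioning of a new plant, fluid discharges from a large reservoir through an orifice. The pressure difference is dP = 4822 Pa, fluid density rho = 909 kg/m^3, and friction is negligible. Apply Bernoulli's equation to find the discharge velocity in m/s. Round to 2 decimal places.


v = sqrt(2*dP/rho)
v = sqrt(2*4822/909)
v = sqrt(10.609461)
v = 3.26 m/s


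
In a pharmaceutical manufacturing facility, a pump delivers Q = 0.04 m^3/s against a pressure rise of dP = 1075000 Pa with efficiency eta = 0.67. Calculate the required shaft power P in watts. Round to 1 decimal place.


P = Q * dP / eta
P = 0.04 * 1075000 / 0.67
P = 43000.0 / 0.67
P = 64179.1 W


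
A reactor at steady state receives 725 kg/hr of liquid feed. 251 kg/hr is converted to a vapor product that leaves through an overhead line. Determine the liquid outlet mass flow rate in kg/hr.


Steady-state mass balance on the main outlet: F_out = F_in - F_removed
F_out = 725 - 251
F_out = 474 kg/hr


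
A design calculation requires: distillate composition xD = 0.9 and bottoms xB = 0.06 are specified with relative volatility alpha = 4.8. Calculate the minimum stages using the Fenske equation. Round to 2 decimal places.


N_min = ln((xD*(1-xB))/(xB*(1-xD))) / ln(alpha)
Numerator inside ln: 0.846 / 0.006 = 141.0
ln(141.0) = 4.94876
ln(alpha) = ln(4.8) = 1.568616
N_min = 4.94876 / 1.568616 = 3.15


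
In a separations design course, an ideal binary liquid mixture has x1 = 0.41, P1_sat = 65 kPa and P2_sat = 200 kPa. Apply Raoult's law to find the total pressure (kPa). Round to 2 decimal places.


P = x1*P1_sat + x2*P2_sat
x2 = 1 - x1 = 1 - 0.41 = 0.59
P = 0.41*65 + 0.59*200
P = 26.65 + 118.0
P = 144.65 kPa


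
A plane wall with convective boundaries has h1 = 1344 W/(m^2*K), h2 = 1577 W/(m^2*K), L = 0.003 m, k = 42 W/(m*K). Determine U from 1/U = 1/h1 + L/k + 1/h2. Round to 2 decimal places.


1/U = 1/h1 + L/k + 1/h2
1/U = 1/1344 + 0.003/42 + 1/1577
1/U = 0.0007440476 + 7.14286e-05 + 0.0006341154
1/U = 0.0014495916
U = 689.85 W/(m^2*K)


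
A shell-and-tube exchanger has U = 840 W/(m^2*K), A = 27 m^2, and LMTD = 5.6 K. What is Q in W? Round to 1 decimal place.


Q = U * A * LMTD
Q = 840 * 27 * 5.6
Q = 127008.0 W


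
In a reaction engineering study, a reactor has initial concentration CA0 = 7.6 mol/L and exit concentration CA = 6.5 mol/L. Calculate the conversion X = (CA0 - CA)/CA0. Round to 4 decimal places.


X = (CA0 - CA) / CA0
X = (7.6 - 6.5) / 7.6
X = 1.1 / 7.6
X = 0.1447


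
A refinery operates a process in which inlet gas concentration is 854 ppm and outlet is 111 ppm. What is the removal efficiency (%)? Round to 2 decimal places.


Efficiency = (G_in - G_out) / G_in * 100%
Efficiency = (854 - 111) / 854 * 100
Efficiency = 743 / 854 * 100
Efficiency = 87.00%


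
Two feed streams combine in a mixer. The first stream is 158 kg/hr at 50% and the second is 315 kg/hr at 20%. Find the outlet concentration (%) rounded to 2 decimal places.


Mass balance on solute: F1*x1 + F2*x2 = F3*x3
F3 = F1 + F2 = 158 + 315 = 473 kg/hr
x3 = (F1*x1 + F2*x2)/F3
x3 = (158*0.5 + 315*0.2) / 473
x3 = 30.02%


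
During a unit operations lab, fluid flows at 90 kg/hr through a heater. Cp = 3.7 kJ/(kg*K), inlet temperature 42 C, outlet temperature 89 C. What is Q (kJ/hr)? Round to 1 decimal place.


Q = m_dot * Cp * (T2 - T1)
Q = 90 * 3.7 * (89 - 42)
Q = 90 * 3.7 * 47
Q = 15651.0 kJ/hr


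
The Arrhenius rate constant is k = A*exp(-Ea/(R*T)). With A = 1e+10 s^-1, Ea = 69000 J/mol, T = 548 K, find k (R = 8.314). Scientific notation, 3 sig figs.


k = A * exp(-Ea/(R*T))
k = 1e+10 * exp(-69000 / (8.314 * 548))
k = 1e+10 * exp(-15.144625)
k = 2.65e+03


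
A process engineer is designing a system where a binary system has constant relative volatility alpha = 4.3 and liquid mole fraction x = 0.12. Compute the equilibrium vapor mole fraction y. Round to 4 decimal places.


y = alpha*x / (1 + (alpha-1)*x)
y = 4.3*0.12 / (1 + (4.3-1)*0.12)
y = 0.516 / (1 + 0.396)
y = 0.516 / 1.396
y = 0.3696


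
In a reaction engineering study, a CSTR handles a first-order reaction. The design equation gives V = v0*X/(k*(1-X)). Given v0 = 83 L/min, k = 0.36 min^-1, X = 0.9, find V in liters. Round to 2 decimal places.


V = v0 * X / (k * (1 - X))
V = 83 * 0.9 / (0.36 * (1 - 0.9))
V = 74.7 / (0.36 * 0.1)
V = 74.7 / 0.036
V = 2075.00 L


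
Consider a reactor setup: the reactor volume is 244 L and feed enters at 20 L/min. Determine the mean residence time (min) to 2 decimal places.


tau = V / v0
tau = 244 / 20
tau = 12.20 min


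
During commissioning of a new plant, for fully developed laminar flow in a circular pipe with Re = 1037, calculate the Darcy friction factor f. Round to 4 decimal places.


f = 64 / Re
f = 64 / 1037
f = 0.0617


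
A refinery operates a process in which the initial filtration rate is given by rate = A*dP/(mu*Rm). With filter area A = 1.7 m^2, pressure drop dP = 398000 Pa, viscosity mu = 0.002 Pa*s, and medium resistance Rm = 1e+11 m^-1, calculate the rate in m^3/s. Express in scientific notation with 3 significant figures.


rate = A * dP / (mu * Rm)
rate = 1.7 * 398000 / (0.002 * 1e+11)
rate = 676600.0 / 2.000e+08
rate = 3.38e-03 m^3/s


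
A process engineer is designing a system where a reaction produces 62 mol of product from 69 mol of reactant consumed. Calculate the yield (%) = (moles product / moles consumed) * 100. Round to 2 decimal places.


Yield = (moles product / moles consumed) * 100%
Yield = (62 / 69) * 100
Yield = 0.8986 * 100
Yield = 89.86%


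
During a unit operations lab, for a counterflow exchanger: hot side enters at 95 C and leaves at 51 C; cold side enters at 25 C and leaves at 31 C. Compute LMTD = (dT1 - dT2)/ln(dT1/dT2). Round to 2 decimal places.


dT1 = Th_in - Tc_out = 95 - 31 = 64
dT2 = Th_out - Tc_in = 51 - 25 = 26
LMTD = (dT1 - dT2) / ln(dT1/dT2)
LMTD = (64 - 26) / ln(64/26)
LMTD = 42.19 K


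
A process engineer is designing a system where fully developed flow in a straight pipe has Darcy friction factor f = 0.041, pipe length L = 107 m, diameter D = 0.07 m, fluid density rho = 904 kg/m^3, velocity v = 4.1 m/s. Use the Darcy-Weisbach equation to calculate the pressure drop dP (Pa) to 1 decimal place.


dP = f * (L/D) * (rho*v^2/2)
dP = 0.041 * (107/0.07) * (904*4.1^2/2)
L/D = 1528.57142857
rho*v^2/2 = 904*16.81/2 = 7598.12
dP = 0.041 * 1528.57142857 * 7598.12
dP = 476185.0 Pa


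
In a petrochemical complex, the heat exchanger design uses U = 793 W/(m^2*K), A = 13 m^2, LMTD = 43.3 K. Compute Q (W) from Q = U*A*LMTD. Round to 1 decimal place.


Q = U * A * LMTD
Q = 793 * 13 * 43.3
Q = 446379.7 W


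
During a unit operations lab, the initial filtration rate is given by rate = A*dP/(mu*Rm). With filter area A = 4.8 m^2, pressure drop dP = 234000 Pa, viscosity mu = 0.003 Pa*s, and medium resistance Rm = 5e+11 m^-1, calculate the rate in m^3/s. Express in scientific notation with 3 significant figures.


rate = A * dP / (mu * Rm)
rate = 4.8 * 234000 / (0.003 * 5e+11)
rate = 1123200.0 / 1.500e+09
rate = 7.49e-04 m^3/s


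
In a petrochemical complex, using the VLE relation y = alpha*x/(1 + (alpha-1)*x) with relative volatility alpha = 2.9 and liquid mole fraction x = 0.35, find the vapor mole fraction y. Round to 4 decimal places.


y = alpha*x / (1 + (alpha-1)*x)
y = 2.9*0.35 / (1 + (2.9-1)*0.35)
y = 1.015 / (1 + 0.665)
y = 1.015 / 1.665
y = 0.6096


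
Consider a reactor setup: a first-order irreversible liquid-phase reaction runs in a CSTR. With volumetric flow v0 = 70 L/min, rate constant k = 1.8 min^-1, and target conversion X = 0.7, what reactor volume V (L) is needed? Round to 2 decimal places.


V = v0 * X / (k * (1 - X))
V = 70 * 0.7 / (1.8 * (1 - 0.7))
V = 49.0 / (1.8 * 0.3)
V = 49.0 / 0.54
V = 90.74 L


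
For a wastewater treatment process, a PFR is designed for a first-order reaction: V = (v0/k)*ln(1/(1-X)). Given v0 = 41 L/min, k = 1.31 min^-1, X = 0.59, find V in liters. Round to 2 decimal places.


V = (v0/k) * ln(1/(1-X))
V = (41/1.31) * ln(1/(1-0.59))
V = 31.29771 * ln(2.439024)
V = 31.29771 * 0.891598
V = 27.90 L


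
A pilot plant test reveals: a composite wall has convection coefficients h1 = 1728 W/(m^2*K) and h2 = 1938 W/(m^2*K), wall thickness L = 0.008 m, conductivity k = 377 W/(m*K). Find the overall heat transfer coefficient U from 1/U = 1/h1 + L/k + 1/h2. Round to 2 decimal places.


1/U = 1/h1 + L/k + 1/h2
1/U = 1/1728 + 0.008/377 + 1/1938
1/U = 0.0005787037 + 2.12202e-05 + 0.0005159959
1/U = 0.0011159198
U = 896.12 W/(m^2*K)


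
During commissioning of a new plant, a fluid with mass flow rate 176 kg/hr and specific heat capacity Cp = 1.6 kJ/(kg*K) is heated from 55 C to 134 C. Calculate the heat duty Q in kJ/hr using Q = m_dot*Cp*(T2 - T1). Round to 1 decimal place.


Q = m_dot * Cp * (T2 - T1)
Q = 176 * 1.6 * (134 - 55)
Q = 176 * 1.6 * 79
Q = 22246.4 kJ/hr


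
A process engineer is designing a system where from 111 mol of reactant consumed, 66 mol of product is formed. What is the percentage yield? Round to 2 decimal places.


Yield = (moles product / moles consumed) * 100%
Yield = (66 / 111) * 100
Yield = 0.5946 * 100
Yield = 59.46%


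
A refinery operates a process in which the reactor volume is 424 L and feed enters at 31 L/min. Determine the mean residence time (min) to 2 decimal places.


tau = V / v0
tau = 424 / 31
tau = 13.68 min


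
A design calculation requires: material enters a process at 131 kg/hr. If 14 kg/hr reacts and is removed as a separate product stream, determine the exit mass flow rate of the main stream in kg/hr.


Steady-state mass balance on the main outlet: F_out = F_in - F_removed
F_out = 131 - 14
F_out = 117 kg/hr


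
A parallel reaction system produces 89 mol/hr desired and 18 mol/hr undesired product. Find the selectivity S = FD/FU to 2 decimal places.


S = desired product rate / undesired product rate
S = 89 / 18
S = 4.94


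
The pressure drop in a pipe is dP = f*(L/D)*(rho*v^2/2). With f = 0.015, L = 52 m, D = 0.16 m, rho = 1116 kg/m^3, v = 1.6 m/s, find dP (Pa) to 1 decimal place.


dP = f * (L/D) * (rho*v^2/2)
dP = 0.015 * (52/0.16) * (1116*1.6^2/2)
L/D = 325.0
rho*v^2/2 = 1116*2.56/2 = 1428.48
dP = 0.015 * 325.0 * 1428.48
dP = 6963.8 Pa


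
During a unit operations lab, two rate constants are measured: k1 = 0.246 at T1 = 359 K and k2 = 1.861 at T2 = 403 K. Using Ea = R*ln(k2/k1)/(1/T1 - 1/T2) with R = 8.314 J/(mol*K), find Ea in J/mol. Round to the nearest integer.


Ea = R * ln(k2/k1) / (1/T1 - 1/T2)
ln(k2/k1) = ln(1.861/0.246) = 2.0235377
1/T1 - 1/T2 = 1/359 - 1/403 = 0.000304125742
Ea = 8.314 * 2.0235377 / 0.000304125742
Ea = 55318 J/mol
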